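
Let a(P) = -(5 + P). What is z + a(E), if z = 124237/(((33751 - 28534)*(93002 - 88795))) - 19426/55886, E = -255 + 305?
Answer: -33940697116691/613290700617 ≈ -55.342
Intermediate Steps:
E = 50
a(P) = -5 - P
z = -209708582756/613290700617 (z = 124237/((5217*4207)) - 19426*1/55886 = 124237/21947919 - 9713/27943 = -209708582756/613290700617 ≈ -0.34194)
z + a(E) = -209708582756/613290700617 + (-5 - 1*50) = -209708582756/613290700617 + (-5 - 50) = -209708582756/613290700617 - 55 = -33940697116691/613290700617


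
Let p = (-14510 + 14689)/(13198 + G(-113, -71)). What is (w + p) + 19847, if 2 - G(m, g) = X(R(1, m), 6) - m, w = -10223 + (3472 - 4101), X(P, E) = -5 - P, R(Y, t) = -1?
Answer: 117753724/13091 ≈ 8995.0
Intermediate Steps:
w = -10852 (w = -10223 - 629 = -10852)
G(m, g) = 6 + m (G(m, g) = 2 - ((-5 - 1*(-1)) - m) = 2 - ((-5 + 1) - m) = 2 - (-4 - m) = 2 + (4 + m) = 6 + m)
p = 179/13091 (p = (-14510 + 14689)/(13198 + (6 - 113)) = 179/(13198 - 107) = 179/13091 ≈ 0.013674)
(w + p) + 19847 = (-10852 + 179/13091) + 19847 = -142063353/13091 + 19847 = 117753724/13091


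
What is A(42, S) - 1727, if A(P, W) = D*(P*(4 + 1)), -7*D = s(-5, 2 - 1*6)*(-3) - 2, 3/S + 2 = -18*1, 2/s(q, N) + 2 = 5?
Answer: -1607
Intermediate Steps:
s(q, N) = ⅔ (s(q, N) = 2/(-2 + 5) = 2/3 = 2*(⅓) = ⅔)
S = -3/20 (S = 3/(-2 - 18*1) = 3/(-2 - 18) = 3/(-20) = 3*(-1/20) = -3/20 ≈ -0.15000)
D = 4/7 (D = -((⅔)*(-3) - 2)/7 = -(-2 - 2)/7 = -⅐*(-4) = 4/7 ≈ 0.57143)
A(P, W) = 20*P/7 (A(P, W) = 4*(P*(4 + 1))/7 = 4*(P*5)/7 = 4*(5*P)/7 = 20*P/7)
A(42, S) - 1727 = (20/7)*42 - 1727 = 120 - 1727 = -1607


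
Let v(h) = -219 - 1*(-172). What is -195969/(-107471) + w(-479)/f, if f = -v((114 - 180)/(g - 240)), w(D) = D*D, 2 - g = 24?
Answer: 24667464254/5051137 ≈ 4883.5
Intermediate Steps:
g = -22 (g = 2 - 1*24 = 2 - 24 = -22)
w(D) = D²
v(h) = -47 (v(h) = -219 + 172 = -47)
f = 47 (f = -1*(-47) = 47)
-195969/(-107471) + w(-479)/f = -195969/(-107471) + (-479)²/47 = -195969*(-1/107471) + 229441*(1/47) = 195969/107471 + 229441/47 = 24667464254/5051137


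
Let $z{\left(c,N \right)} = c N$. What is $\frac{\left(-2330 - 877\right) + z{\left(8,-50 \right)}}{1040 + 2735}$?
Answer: $- \frac{3607}{3775} \approx -0.9555$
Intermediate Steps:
$z{\left(c,N \right)} = N c$
$\frac{\left(-2330 - 877\right) + z{\left(8,-50 \right)}}{1040 + 2735} = \frac{\left(-2330 - 877\right) - 400}{1040 + 2735} = \frac{-3207 - 400}{3775} = \left(-3607\right) \frac{1}{3775} = - \frac{3607}{3775}$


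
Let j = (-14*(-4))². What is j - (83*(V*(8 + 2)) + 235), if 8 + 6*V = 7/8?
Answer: 31093/8 ≈ 3886.6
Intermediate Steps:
V = -19/16 (V = -4/3 + (7/8)/6 = -4/3 + (7*(⅛))/6 = -4/3 + (⅙)*(7/8) = -4/3 + 7/48 = -19/16 ≈ -1.1875)
j = 3136 (j = 56² = 3136)
j - (83*(V*(8 + 2)) + 235) = 3136 - (83*(-19*(8 + 2)/16) + 235) = 3136 - (83*(-19/16*10) + 235) = 3136 - (83*(-95/8) + 235) = 3136 - (-7885/8 + 235) = 3136 - 1*(-6005/8) = 3136 + 6005/8 = 31093/8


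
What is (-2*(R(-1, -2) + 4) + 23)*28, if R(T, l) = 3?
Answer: 252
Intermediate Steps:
(-2*(R(-1, -2) + 4) + 23)*28 = (-2*(3 + 4) + 23)*28 = (-2*7 + 23)*28 = (-14 + 23)*28 = 9*28 = 252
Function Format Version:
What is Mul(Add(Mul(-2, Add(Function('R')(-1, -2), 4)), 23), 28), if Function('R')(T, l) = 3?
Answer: 252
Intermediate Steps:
Mul(Add(Mul(-2, Add(Function('R')(-1, -2), 4)), 23), 28) = Mul(Add(Mul(-2, Add(3, 4)), 23), 28) = Mul(Add(Mul(-2, 7), 23), 28) = Mul(Add(-14, 23), 28) = Mul(9, 28) = 252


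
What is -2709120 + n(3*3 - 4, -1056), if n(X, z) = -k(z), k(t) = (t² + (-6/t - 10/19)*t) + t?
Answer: -72651246/19 ≈ -3.8237e+6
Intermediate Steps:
k(t) = t + t² + t*(-10/19 - 6/t) (k(t) = (t² + (-6/t - 10*1/19)*t) + t = (t² + (-6/t - 10/19)*t) + t = (t² + (-10/19 - 6/t)*t) + t = (t² + t*(-10/19 - 6/t)) + t = t + t² + t*(-10/19 - 6/t))
n(X, z) = 6 - z² - 9*z/19 (n(X, z) = -(-6 + z² + 9*z/19) = 6 - z² - 9*z/19)
-2709120 + n(3*3 - 4, -1056) = -2709120 + (6 - 1*(-1056)² - 9/19*(-1056)) = -2709120 + (6 - 1*1115136 + 9504/19) = -2709120 + (6 - 1115136 + 9504/19) = -2709120 - 21177966/19 = -72651246/19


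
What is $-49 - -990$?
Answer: $941$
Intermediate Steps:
$-49 - -990 = -49 + 990 = 941$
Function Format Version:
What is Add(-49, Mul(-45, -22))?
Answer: 941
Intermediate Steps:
Add(-49, Mul(-45, -22)) = Add(-49, 990) = 941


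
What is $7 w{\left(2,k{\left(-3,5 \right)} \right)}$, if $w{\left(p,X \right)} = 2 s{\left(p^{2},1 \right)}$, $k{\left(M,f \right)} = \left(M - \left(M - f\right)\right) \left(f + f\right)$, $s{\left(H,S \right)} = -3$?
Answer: $-42$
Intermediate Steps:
$k{\left(M,f \right)} = 2 f^{2}$ ($k{\left(M,f \right)} = f 2 f = 2 f^{2}$)
$w{\left(p,X \right)} = -6$ ($w{\left(p,X \right)} = 2 \left(-3\right) = -6$)
$7 w{\left(2,k{\left(-3,5 \right)} \right)} = 7 \left(-6\right) = -42$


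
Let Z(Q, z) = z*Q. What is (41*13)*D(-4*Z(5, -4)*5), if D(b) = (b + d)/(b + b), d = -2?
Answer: 106067/400 ≈ 265.17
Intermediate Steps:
Z(Q, z) = Q*z
D(b) = (-2 + b)/(2*b) (D(b) = (b - 2)/(b + b) = (-2 + b)/((2*b)) = (-2 + b)*(1/(2*b)) = (-2 + b)/(2*b))
(41*13)*D(-4*Z(5, -4)*5) = (41*13)*((-2 - 20*(-4)*5)/(2*((-20*(-4)*5)))) = 533*((-2 - 4*(-20)*5)/(2*((-4*(-20)*5)))) = 533*((-2 + 80*5)/(2*((80*5)))) = 533*((1/2)*(-2 + 400)/400) = 533*((1/2)*(1/400)*398) = 533*(199/400) = 106067/400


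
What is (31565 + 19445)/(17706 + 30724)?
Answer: 5101/4843 ≈ 1.0533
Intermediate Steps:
(31565 + 19445)/(17706 + 30724) = 51010/48430 = 51010*(1/48430) = 5101/4843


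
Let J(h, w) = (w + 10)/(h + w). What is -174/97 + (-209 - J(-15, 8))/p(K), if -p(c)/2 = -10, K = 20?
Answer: -32905/2716 ≈ -12.115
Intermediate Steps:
J(h, w) = (10 + w)/(h + w)
p(c) = 20 (p(c) = -2*(-10) = 20)
-174/97 + (-209 - J(-15, 8))/p(K) = -174/97 + (-209 - (10 + 8)/(-15 + 8))/20 = -174*1/97 + (-209 - 18/(-7))*(1/20) = -174/97 + (-209 - (-1)*18/7)*(1/20) = -174/97 + (-209 - 1*(-18/7))*(1/20) = -174/97 + (-209 + 18/7)*(1/20) = -174/97 - 1445/7*1/20 = -174/97 - 289/28 = -32905/2716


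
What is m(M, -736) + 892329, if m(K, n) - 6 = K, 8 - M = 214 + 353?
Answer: 891776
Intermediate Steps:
M = -559 (M = 8 - (214 + 353) = 8 - 1*567 = 8 - 567 = -559)
m(K, n) = 6 + K
m(M, -736) + 892329 = (6 - 559) + 892329 = -553 + 892329 = 891776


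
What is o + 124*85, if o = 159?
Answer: 10699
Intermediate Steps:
o + 124*85 = 159 + 124*85 = 159 + 10540 = 10699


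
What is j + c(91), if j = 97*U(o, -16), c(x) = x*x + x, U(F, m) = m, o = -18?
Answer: 6820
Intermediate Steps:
c(x) = x + x² (c(x) = x² + x = x + x²)
j = -1552 (j = 97*(-16) = -1552)
j + c(91) = -1552 + 91*(1 + 91) = -1552 + 91*92 = -1552 + 8372 = 6820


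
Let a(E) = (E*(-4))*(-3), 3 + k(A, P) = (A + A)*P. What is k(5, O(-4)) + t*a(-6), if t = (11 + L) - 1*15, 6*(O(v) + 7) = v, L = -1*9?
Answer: 2569/3 ≈ 856.33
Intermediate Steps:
L = -9
O(v) = -7 + v/6
t = -13 (t = (11 - 9) - 1*15 = 2 - 15 = -13)
k(A, P) = -3 + 2*A*P (k(A, P) = -3 + (A + A)*P = -3 + (2*A)*P = -3 + 2*A*P)
a(E) = 12*E (a(E) = -4*E*(-3) = 12*E)
k(5, O(-4)) + t*a(-6) = (-3 + 2*5*(-7 + (⅙)*(-4))) - 156*(-6) = (-3 + 2*5*(-7 - ⅔)) - 13*(-72) = (-3 + 2*5*(-23/3)) + 936 = (-3 - 230/3) + 936 = -239/3 + 936 = 2569/3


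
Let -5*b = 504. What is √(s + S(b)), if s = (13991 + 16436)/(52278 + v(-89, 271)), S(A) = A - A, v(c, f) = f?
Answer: √1598908423/52549 ≈ 0.76093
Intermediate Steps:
b = -504/5 (b = -⅕*504 = -504/5 ≈ -100.80)
S(A) = 0
s = 30427/52549 (s = (13991 + 16436)/(52278 + 271) = 30427/52549 ≈ 0.57902)
√(s + S(b)) = √(30427/52549 + 0) = √(30427/52549) = √1598908423/52549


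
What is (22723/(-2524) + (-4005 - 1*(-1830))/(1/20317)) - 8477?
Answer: -111555653571/2524 ≈ -4.4198e+7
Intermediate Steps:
(22723/(-2524) + (-4005 - 1*(-1830))/(1/20317)) - 8477 = (22723*(-1/2524) + (-4005 + 1830)/(1/20317)) - 8477 = (-22723/2524 - 2175*20317) - 8477 = (-22723/2524 - 44189475) - 8477 = -111534257623/2524 - 8477 = -111555653571/2524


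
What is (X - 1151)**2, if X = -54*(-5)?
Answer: 776161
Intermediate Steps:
X = 270
(X - 1151)**2 = (270 - 1151)**2 = (-881)**2 = 776161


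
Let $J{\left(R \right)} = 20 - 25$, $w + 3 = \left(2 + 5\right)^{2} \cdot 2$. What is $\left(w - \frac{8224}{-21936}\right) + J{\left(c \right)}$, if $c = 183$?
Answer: $\frac{123904}{1371} \approx 90.375$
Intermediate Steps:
$w = 95$ ($w = -3 + \left(2 + 5\right)^{2} \cdot 2 = -3 + 7^{2} \cdot 2 = -3 + 49 \cdot 2 = -3 + 98 = 95$)
$J{\left(R \right)} = -5$ ($J{\left(R \right)} = 20 - 25 = -5$)
$\left(w - \frac{8224}{-21936}\right) + J{\left(c \right)} = \left(95 - \frac{8224}{-21936}\right) - 5 = \left(95 - - \frac{514}{1371}\right) - 5 = \left(95 + \frac{514}{1371}\right) - 5 = \frac{130759}{1371} - 5 = \frac{123904}{1371}$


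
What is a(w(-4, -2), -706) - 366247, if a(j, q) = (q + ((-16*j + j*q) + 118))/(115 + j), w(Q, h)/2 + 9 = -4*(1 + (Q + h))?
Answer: -50192311/137 ≈ -3.6637e+5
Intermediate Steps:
w(Q, h) = -26 - 8*Q - 8*h (w(Q, h) = -18 + 2*(-4*(1 + (Q + h))) = -18 + 2*(-4*(1 + Q + h)) = -18 + 2*(-4 - 4*Q - 4*h) = -18 + (-8 - 8*Q - 8*h) = -26 - 8*Q - 8*h)
a(j, q) = (118 + q - 16*j + j*q)/(115 + j) (a(j, q) = (q + (118 - 16*j + j*q))/(115 + j) = (118 + q - 16*j + j*q)/(115 + j))
a(w(-4, -2), -706) - 366247 = (118 - 706 - 16*(-26 - 8*(-4) - 8*(-2)) + (-26 - 8*(-4) - 8*(-2))*(-706))/(115 + (-26 - 8*(-4) - 8*(-2))) - 366247 = (118 - 706 - 16*(-26 + 32 + 16) + (-26 + 32 + 16)*(-706))/(115 + (-26 + 32 + 16)) - 366247 = (118 - 706 - 16*22 + 22*(-706))/(115 + 22) - 366247 = (118 - 706 - 352 - 15532)/137 - 366247 = (1/137)*(-16472) - 366247 = -16472/137 - 366247 = -50192311/137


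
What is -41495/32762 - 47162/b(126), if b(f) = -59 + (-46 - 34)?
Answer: 1539353639/4553918 ≈ 338.03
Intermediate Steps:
b(f) = -139 (b(f) = -59 - 80 = -139)
-41495/32762 - 47162/b(126) = -41495/32762 - 47162/(-139) = -41495*1/32762 - 47162*(-1/139) = -41495/32762 + 47162/139 = 1539353639/4553918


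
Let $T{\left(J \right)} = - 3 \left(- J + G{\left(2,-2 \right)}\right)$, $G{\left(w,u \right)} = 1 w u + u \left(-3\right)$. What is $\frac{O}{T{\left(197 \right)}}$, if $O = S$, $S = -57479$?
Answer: $- \frac{57479}{585} \approx -98.255$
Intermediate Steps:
$G{\left(w,u \right)} = - 3 u + u w$ ($G{\left(w,u \right)} = w u - 3 u = u w - 3 u = - 3 u + u w$)
$T{\left(J \right)} = -6 + 3 J$ ($T{\left(J \right)} = - 3 \left(- J - 2 \left(-3 + 2\right)\right) = - 3 \left(- J - -2\right) = - 3 \left(- J + 2\right) = - 3 \left(2 - J\right) = -6 + 3 J$)
$O = -57479$
$\frac{O}{T{\left(197 \right)}} = - \frac{57479}{-6 + 3 \cdot 197} = - \frac{57479}{-6 + 591} = - \frac{57479}{585}$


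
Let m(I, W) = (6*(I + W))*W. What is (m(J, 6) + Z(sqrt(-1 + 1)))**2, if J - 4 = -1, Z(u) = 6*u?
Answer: 104976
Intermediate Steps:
J = 3 (J = 4 - 1 = 3)
m(I, W) = W*(6*I + 6*W) (m(I, W) = (6*I + 6*W)*W = W*(6*I + 6*W))
(m(J, 6) + Z(sqrt(-1 + 1)))**2 = (6*6*(3 + 6) + 6*sqrt(-1 + 1))**2 = (6*6*9 + 6*sqrt(0))**2 = (324 + 6*0)**2 = (324 + 0)**2 = 324**2 = 104976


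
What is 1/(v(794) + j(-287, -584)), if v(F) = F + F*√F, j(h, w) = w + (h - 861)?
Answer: 469/249843170 + 397*√794/249843170 ≈ 4.6652e-5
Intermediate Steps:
j(h, w) = -861 + h + w (j(h, w) = w + (-861 + h) = -861 + h + w)
v(F) = F + F^(3/2)
1/(v(794) + j(-287, -584)) = 1/((794 + 794^(3/2)) + (-861 - 287 - 584)) = 1/((794 + 794*√794) - 1732) = 1/(-938 + 794*√794)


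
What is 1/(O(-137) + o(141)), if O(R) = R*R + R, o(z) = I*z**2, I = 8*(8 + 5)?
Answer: 1/2086256 ≈ 4.7933e-7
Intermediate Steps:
I = 104 (I = 8*13 = 104)
o(z) = 104*z**2
O(R) = R + R**2 (O(R) = R**2 + R = R + R**2)
1/(O(-137) + o(141)) = 1/(-137*(1 - 137) + 104*141**2) = 1/(-137*(-136) + 104*19881) = 1/(18632 + 2067624) = 1/2086256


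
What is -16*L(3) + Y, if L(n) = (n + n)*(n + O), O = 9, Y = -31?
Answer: -1183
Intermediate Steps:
L(n) = 2*n*(9 + n) (L(n) = (n + n)*(n + 9) = (2*n)*(9 + n) = 2*n*(9 + n))
-16*L(3) + Y = -32*3*(9 + 3) - 31 = -32*3*12 - 31 = -16*72 - 31 = -1152 - 31 = -1183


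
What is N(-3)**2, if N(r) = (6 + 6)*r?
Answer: 1296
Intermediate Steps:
N(r) = 12*r
N(-3)**2 = (12*(-3))**2 = (-36)**2 = 1296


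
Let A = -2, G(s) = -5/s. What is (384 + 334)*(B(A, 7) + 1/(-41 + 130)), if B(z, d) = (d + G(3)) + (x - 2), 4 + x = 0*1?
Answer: -125650/267 ≈ -470.60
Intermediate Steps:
x = -4 (x = -4 + 0*1 = -4 + 0 = -4)
B(z, d) = -23/3 + d (B(z, d) = (d - 5/3) + (-4 - 2) = (d - 5*⅓) - 6 = (d - 5/3) - 6 = (-5/3 + d) - 6 = -23/3 + d)
(384 + 334)*(B(A, 7) + 1/(-41 + 130)) = (384 + 334)*((-23/3 + 7) + 1/(-41 + 130)) = 718*(-⅔ + 1/89) = 718*(-175/267) = -125650/267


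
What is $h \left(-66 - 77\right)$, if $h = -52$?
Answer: $7436$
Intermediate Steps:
$h \left(-66 - 77\right) = - 52 \left(-66 - 77\right) = \left(-52\right) \left(-143\right) = 7436$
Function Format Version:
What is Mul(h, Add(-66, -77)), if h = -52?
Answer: 7436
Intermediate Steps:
Mul(h, Add(-66, -77)) = Mul(-52, Add(-66, -77)) = Mul(-52, -143) = 7436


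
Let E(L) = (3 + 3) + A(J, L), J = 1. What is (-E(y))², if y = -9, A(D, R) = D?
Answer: 49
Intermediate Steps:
E(L) = 7 (E(L) = (3 + 3) + 1 = 6 + 1 = 7)
(-E(y))² = (-1*7)² = (-7)² = 49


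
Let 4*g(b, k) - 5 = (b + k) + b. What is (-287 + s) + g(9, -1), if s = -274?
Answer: -1111/2 ≈ -555.50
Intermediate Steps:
g(b, k) = 5/4 + b/2 + k/4 (g(b, k) = 5/4 + ((b + k) + b)/4 = 5/4 + (k + 2*b)/4 = 5/4 + (b/2 + k/4) = 5/4 + b/2 + k/4)
(-287 + s) + g(9, -1) = (-287 - 274) + (5/4 + (½)*9 + (¼)*(-1)) = -561 + (5/4 + 9/2 - ¼) = -561 + 11/2 = -1111/2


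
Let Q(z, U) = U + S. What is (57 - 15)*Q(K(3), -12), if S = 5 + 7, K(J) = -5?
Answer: 0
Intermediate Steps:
S = 12
Q(z, U) = 12 + U (Q(z, U) = U + 12 = 12 + U)
(57 - 15)*Q(K(3), -12) = (57 - 15)*(12 - 12) = 42*0 = 0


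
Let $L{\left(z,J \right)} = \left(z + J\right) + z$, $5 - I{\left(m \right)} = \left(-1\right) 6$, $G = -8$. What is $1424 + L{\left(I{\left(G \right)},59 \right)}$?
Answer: $1505$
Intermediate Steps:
$I{\left(m \right)} = 11$ ($I{\left(m \right)} = 5 - \left(-1\right) 6 = 5 - -6 = 5 + 6 = 11$)
$L{\left(z,J \right)} = J + 2 z$ ($L{\left(z,J \right)} = \left(J + z\right) + z = J + 2 z$)
$1424 + L{\left(I{\left(G \right)},59 \right)} = 1424 + \left(59 + 2 \cdot 11\right) = 1424 + \left(59 + 22\right) = 1424 + 81 = 1505$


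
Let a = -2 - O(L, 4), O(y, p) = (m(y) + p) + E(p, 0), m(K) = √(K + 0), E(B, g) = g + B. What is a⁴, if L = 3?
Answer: (10 + √3)⁴ ≈ 18945.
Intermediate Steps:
E(B, g) = B + g
m(K) = √K
O(y, p) = √y + 2*p (O(y, p) = (√y + p) + (p + 0) = (p + √y) + p = √y + 2*p)
a = -10 - √3 (a = -2 - (√3 + 2*4) = -2 - (√3 + 8) = -2 - (8 + √3) = -2 + (-8 - √3) = -10 - √3 ≈ -11.732)
a⁴ = (-10 - √3)⁴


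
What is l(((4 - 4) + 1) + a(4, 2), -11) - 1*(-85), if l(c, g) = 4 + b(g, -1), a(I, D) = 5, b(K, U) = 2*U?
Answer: 87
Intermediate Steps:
l(c, g) = 2 (l(c, g) = 4 + 2*(-1) = 4 - 2 = 2)
l(((4 - 4) + 1) + a(4, 2), -11) - 1*(-85) = 2 - 1*(-85) = 2 + 85 = 87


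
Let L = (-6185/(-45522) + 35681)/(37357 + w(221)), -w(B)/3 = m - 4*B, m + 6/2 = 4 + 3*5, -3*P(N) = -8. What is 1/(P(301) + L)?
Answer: 1819104642/6475222379 ≈ 0.28093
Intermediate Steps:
P(N) = 8/3 (P(N) = -1/3*(-8) = 8/3)
m = 16 (m = -3 + (4 + 3*5) = -3 + (4 + 15) = -3 + 19 = 16)
w(B) = -48 + 12*B (w(B) = -3*(16 - 4*B) = -48 + 12*B)
L = 1624276667/1819104642 (L = (-6185/(-45522) + 35681)/(37357 + (-48 + 12*221)) = (-6185*(-1/45522) + 35681)/(37357 + (-48 + 2652)) = (6185/45522 + 35681)/(37357 + 2604) = (1624276667/45522)/39961 = (1624276667/45522)*(1/39961) = 1624276667/1819104642 ≈ 0.89290)
1/(P(301) + L) = 1/(8/3 + 1624276667/1819104642) = 1/(6475222379/1819104642) = 1819104642/6475222379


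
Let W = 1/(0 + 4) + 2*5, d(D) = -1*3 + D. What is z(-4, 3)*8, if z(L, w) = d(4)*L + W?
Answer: 50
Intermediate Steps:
d(D) = -3 + D
W = 41/4 (W = 1/4 + 10 = ¼ + 10 = 41/4 ≈ 10.250)
z(L, w) = 41/4 + L (z(L, w) = (-3 + 4)*L + 41/4 = 1*L + 41/4 = L + 41/4 = 41/4 + L)
z(-4, 3)*8 = (41/4 - 4)*8 = (25/4)*8 = 50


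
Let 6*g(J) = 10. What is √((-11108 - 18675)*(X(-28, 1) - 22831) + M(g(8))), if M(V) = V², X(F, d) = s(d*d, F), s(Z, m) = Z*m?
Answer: √6127286398/3 ≈ 26092.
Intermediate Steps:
g(J) = 5/3 (g(J) = (⅙)*10 = 5/3)
X(F, d) = F*d² (X(F, d) = (d*d)*F = d²*F = F*d²)
√((-11108 - 18675)*(X(-28, 1) - 22831) + M(g(8))) = √((-11108 - 18675)*(-28*1² - 22831) + (5/3)²) = √(-29783*(-28*1 - 22831) + 25/9) = √(-29783*(-28 - 22831) + 25/9) = √(-29783*(-22859) + 25/9) = √(680809597 + 25/9) = √(6127286398/9) = √6127286398/3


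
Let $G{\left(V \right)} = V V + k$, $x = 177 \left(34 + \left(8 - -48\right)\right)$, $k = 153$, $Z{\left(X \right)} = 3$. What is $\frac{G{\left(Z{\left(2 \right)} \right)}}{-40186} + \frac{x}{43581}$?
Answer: $\frac{105517143}{291891011} \approx 0.3615$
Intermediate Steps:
$x = 15930$ ($x = 177 \left(34 + \left(8 + 48\right)\right) = 177 \left(34 + 56\right) = 177 \cdot 90 = 15930$)
$G{\left(V \right)} = 153 + V^{2}$ ($G{\left(V \right)} = V V + 153 = V^{2} + 153 = 153 + V^{2}$)
$\frac{G{\left(Z{\left(2 \right)} \right)}}{-40186} + \frac{x}{43581} = \frac{153 + 3^{2}}{-40186} + \frac{15930}{43581} = \left(153 + 9\right) \left(- \frac{1}{40186}\right) + 15930 \cdot \frac{1}{43581} = 162 \left(- \frac{1}{40186}\right) + \frac{5310}{14527} = - \frac{81}{20093} + \frac{5310}{14527} = \frac{105517143}{291891011}$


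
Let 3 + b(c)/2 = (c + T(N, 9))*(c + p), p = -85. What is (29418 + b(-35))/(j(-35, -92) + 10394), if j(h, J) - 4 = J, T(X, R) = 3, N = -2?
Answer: 18546/5153 ≈ 3.5991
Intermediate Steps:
j(h, J) = 4 + J
b(c) = -6 + 2*(-85 + c)*(3 + c) (b(c) = -6 + 2*((c + 3)*(c - 85)) = -6 + 2*((3 + c)*(-85 + c)) = -6 + 2*((-85 + c)*(3 + c)) = -6 + 2*(-85 + c)*(3 + c))
(29418 + b(-35))/(j(-35, -92) + 10394) = (29418 + (-516 - 164*(-35) + 2*(-35)**2))/((4 - 92) + 10394) = (29418 + (-516 + 5740 + 2*1225))/(-88 + 10394) = (29418 + (-516 + 5740 + 2450))/10306 = (29418 + 7674)*(1/10306) = 37092*(1/10306) = 18546/5153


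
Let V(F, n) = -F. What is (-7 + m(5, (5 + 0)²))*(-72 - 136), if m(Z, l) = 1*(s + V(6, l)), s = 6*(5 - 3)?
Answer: 208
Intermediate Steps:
s = 12 (s = 6*2 = 12)
m(Z, l) = 6 (m(Z, l) = 1*(12 - 1*6) = 1*(12 - 6) = 1*6 = 6)
(-7 + m(5, (5 + 0)²))*(-72 - 136) = (-7 + 6)*(-72 - 136) = -1*(-208) = 208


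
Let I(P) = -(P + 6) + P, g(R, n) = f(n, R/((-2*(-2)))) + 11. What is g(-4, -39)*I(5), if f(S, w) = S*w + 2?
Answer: -312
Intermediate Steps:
f(S, w) = 2 + S*w
g(R, n) = 13 + R*n/4 (g(R, n) = (2 + n*(R/((-2*(-2))))) + 11 = (2 + n*(R/4)) + 11 = (2 + R*n/4) + 11 = 13 + R*n/4)
I(P) = -6 (I(P) = -(6 + P) + P = (-6 - P) + P = -6)
g(-4, -39)*I(5) = (13 + (1/4)*(-4)*(-39))*(-6) = (13 + 39)*(-6) = 52*(-6) = -312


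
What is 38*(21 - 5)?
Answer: 608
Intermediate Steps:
38*(21 - 5) = 38*16 = 608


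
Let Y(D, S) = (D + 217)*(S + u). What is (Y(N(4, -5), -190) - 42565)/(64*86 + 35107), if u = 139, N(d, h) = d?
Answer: -53836/40611 ≈ -1.3257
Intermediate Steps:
Y(D, S) = (139 + S)*(217 + D) (Y(D, S) = (D + 217)*(S + 139) = (217 + D)*(139 + S) = (139 + S)*(217 + D))
(Y(N(4, -5), -190) - 42565)/(64*86 + 35107) = ((30163 + 139*4 + 217*(-190) + 4*(-190)) - 42565)/(64*86 + 35107) = ((30163 + 556 - 41230 - 760) - 42565)/(5504 + 35107) = (-11271 - 42565)/40611 = -53836*1/40611 = -53836/40611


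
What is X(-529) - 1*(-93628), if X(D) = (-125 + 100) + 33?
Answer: 93636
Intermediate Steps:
X(D) = 8 (X(D) = -25 + 33 = 8)
X(-529) - 1*(-93628) = 8 - 1*(-93628) = 8 + 93628 = 93636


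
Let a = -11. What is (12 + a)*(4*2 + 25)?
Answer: 33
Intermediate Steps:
(12 + a)*(4*2 + 25) = (12 - 11)*(4*2 + 25) = 1*(8 + 25) = 1*33 = 33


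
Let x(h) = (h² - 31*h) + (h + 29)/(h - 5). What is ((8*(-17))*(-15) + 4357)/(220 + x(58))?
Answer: 339041/94745 ≈ 3.5785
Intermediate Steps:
x(h) = h² - 31*h + (29 + h)/(-5 + h) (x(h) = (h² - 31*h) + (29 + h)/(-5 + h) = h² - 31*h + (29 + h)/(-5 + h))
((8*(-17))*(-15) + 4357)/(220 + x(58)) = ((8*(-17))*(-15) + 4357)/(220 + (29 + 58³ - 36*58² + 156*58)/(-5 + 58)) = (-136*(-15) + 4357)/(220 + (29 + 195112 - 36*3364 + 9048)/53) = (2040 + 4357)/(220 + (29 + 195112 - 121104 + 9048)/53) = 6397/(220 + (1/53)*83085) = 6397/(220 + 83085/53) = 6397/(94745/53) = 6397*(53/94745) = 339041/94745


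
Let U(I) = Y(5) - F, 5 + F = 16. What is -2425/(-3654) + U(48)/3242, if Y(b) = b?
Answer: 3919963/5923134 ≈ 0.66181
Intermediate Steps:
F = 11 (F = -5 + 16 = 11)
U(I) = -6 (U(I) = 5 - 1*11 = 5 - 11 = -6)
-2425/(-3654) + U(48)/3242 = -2425/(-3654) - 6/3242 = -2425*(-1/3654) - 6*1/3242 = 2425/3654 - 3/1621 = 3919963/5923134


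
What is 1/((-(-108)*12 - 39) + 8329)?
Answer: 1/9586 ≈ 0.00010432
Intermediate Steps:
1/((-(-108)*12 - 39) + 8329) = 1/((-36*(-36) - 39) + 8329) = 1/((1296 - 39) + 8329) = 1/(1257 + 8329) = 1/9586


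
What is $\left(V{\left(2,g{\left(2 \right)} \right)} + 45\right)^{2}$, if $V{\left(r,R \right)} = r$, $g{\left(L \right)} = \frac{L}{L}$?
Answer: $2209$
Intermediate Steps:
$g{\left(L \right)} = 1$
$\left(V{\left(2,g{\left(2 \right)} \right)} + 45\right)^{2} = \left(2 + 45\right)^{2} = 47^{2} = 2209$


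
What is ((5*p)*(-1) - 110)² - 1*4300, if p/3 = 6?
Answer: 35700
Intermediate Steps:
p = 18 (p = 3*6 = 18)
((5*p)*(-1) - 110)² - 1*4300 = ((5*18)*(-1) - 110)² - 1*4300 = (90*(-1) - 110)² - 4300 = (-90 - 110)² - 4300 = (-200)² - 4300 = 40000 - 4300 = 35700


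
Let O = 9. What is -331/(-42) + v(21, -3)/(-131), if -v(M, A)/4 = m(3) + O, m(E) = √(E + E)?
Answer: 44873/5502 + 4*√6/131 ≈ 8.2306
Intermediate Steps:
m(E) = √2*√E (m(E) = √(2*E) = √2*√E)
v(M, A) = -36 - 4*√6 (v(M, A) = -4*(√2*√3 + 9) = -4*(√6 + 9) = -4*(9 + √6) = -36 - 4*√6)
-331/(-42) + v(21, -3)/(-131) = -331/(-42) + (-36 - 4*√6)/(-131) = -331*(-1/42) + (-36 - 4*√6)*(-1/131) = 331/42 + (36/131 + 4*√6/131) = 44873/5502 + 4*√6/131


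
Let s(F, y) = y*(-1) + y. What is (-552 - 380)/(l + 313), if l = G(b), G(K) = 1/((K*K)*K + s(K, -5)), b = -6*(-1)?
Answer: -201312/67609 ≈ -2.9776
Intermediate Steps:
s(F, y) = 0 (s(F, y) = -y + y = 0)
b = 6
G(K) = K**(-3) (G(K) = 1/((K*K)*K + 0) = 1/(K**2*K + 0) = 1/(K**3 + 0) = 1/(K**3) = K**(-3))
l = 1/216 (l = 6**(-3) = 1/216 ≈ 0.0046296)
(-552 - 380)/(l + 313) = (-552 - 380)/(1/216 + 313) = -932/67609/216 = -932*216/67609 = -201312/67609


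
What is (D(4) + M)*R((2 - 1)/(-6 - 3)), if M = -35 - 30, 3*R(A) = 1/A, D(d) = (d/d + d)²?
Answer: 120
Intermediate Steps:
D(d) = (1 + d)²
R(A) = 1/(3*A)
M = -65
(D(4) + M)*R((2 - 1)/(-6 - 3)) = ((1 + 4)² - 65)*(1/(3*(((2 - 1)/(-6 - 3))))) = (5² - 65)*(1/(3*((1/(-9))))) = (25 - 65)*(1/(3*((1*(-⅑))))) = -40/(3*(-⅑)) = -40*(-9)/3 = -40*(-3) = 120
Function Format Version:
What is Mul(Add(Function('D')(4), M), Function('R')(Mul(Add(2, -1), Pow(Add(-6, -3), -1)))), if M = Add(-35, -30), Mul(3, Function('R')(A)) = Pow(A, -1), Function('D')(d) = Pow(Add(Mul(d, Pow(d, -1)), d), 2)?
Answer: 120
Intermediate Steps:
Function('D')(d) = Pow(Add(1, d), 2)
Function('R')(A) = Mul(Rational(1, 3), Pow(A, -1))
M = -65
Mul(Add(Function('D')(4), M), Function('R')(Mul(Add(2, -1), Pow(Add(-6, -3), -1)))) = Mul(Add(Pow(Add(1, 4), 2), -65), Mul(Rational(1, 3), Pow(Mul(Add(2, -1), Pow(Add(-6, -3), -1)), -1))) = Mul(Add(Pow(5, 2), -65), Mul(Rational(1, 3), Pow(Mul(1, Pow(-9, -1)), -1))) = Mul(Add(25, -65), Mul(Rational(1, 3), Pow(Mul(1, Rational(-1, 9)), -1))) = Mul(-40, Mul(Rational(1, 3), Pow(Rational(-1, 9), -1))) = Mul(-40, Mul(Rational(1, 3), -9)) = Mul(-40, -3) = 120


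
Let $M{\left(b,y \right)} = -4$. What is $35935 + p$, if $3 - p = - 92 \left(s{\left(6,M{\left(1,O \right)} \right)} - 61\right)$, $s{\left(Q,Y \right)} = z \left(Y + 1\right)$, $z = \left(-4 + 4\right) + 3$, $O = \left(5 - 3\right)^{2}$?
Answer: $29498$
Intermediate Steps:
$O = 4$ ($O = 2^{2} = 4$)
$z = 3$ ($z = 0 + 3 = 3$)
$s{\left(Q,Y \right)} = 3 + 3 Y$ ($s{\left(Q,Y \right)} = 3 \left(Y + 1\right) = 3 \left(1 + Y\right) = 3 + 3 Y$)
$p = -6437$ ($p = 3 - - 92 \left(\left(3 + 3 \left(-4\right)\right) - 61\right) = 3 - - 92 \left(\left(3 - 12\right) - 61\right) = 3 - - 92 \left(-9 - 61\right) = 3 - \left(-92\right) \left(-70\right) = 3 - 6440 = -6437$)
$35935 + p = 35935 - 6437 = 29498$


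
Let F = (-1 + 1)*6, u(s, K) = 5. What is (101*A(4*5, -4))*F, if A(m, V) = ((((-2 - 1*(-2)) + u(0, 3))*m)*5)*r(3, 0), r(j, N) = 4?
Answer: 0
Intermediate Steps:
F = 0 (F = 0*6 = 0)
A(m, V) = 100*m (A(m, V) = ((((-2 - 1*(-2)) + 5)*m)*5)*4 = ((((-2 + 2) + 5)*m)*5)*4 = (((0 + 5)*m)*5)*4 = ((5*m)*5)*4 = (25*m)*4 = 100*m)
(101*A(4*5, -4))*F = (101*(100*(4*5)))*0 = (101*(100*20))*0 = (101*2000)*0 = 202000*0 = 0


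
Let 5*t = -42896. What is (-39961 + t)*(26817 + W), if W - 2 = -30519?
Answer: 179598740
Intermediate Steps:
W = -30517 (W = 2 - 30519 = -30517)
t = -42896/5 (t = (⅕)*(-42896) = -42896/5 ≈ -8579.2)
(-39961 + t)*(26817 + W) = (-39961 - 42896/5)*(26817 - 30517) = -242701/5*(-3700) = 179598740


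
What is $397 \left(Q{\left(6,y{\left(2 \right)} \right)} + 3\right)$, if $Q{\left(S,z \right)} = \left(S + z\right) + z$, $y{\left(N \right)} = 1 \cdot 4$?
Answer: $6749$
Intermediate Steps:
$y{\left(N \right)} = 4$
$Q{\left(S,z \right)} = S + 2 z$
$397 \left(Q{\left(6,y{\left(2 \right)} \right)} + 3\right) = 397 \left(\left(6 + 2 \cdot 4\right) + 3\right) = 397 \left(\left(6 + 8\right) + 3\right) = 397 \left(14 + 3\right) = 397 \cdot 17 = 6749$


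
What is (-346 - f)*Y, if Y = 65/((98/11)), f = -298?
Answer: -17160/49 ≈ -350.20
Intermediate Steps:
Y = 715/98 (Y = 65/((98*(1/11))) = 65/(98/11) = 65*(11/98) = 715/98 ≈ 7.2959)
(-346 - f)*Y = (-346 - 1*(-298))*(715/98) = (-346 + 298)*(715/98) = -48*715/98 = -17160/49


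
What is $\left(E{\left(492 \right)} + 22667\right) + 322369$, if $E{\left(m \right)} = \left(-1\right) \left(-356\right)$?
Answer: $345392$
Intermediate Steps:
$E{\left(m \right)} = 356$
$\left(E{\left(492 \right)} + 22667\right) + 322369 = \left(356 + 22667\right) + 322369 = 23023 + 322369 = 345392$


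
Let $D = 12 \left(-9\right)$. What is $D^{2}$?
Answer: $11664$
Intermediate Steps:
$D = -108$
$D^{2} = \left(-108\right)^{2} = 11664$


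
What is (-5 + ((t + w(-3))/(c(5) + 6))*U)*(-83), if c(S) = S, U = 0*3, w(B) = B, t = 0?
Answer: 415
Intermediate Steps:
U = 0
(-5 + ((t + w(-3))/(c(5) + 6))*U)*(-83) = (-5 + ((0 - 3)/(5 + 6))*0)*(-83) = (-5 - 3/11*0)*(-83) = (-5 + 0)*(-83) = -5*(-83) = 415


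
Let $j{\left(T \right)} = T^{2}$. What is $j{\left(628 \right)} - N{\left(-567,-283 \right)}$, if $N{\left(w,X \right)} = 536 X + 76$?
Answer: $545996$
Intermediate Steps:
$N{\left(w,X \right)} = 76 + 536 X$
$j{\left(628 \right)} - N{\left(-567,-283 \right)} = 628^{2} - \left(76 + 536 \left(-283\right)\right) = 394384 - \left(76 - 151688\right) = 394384 - -151612 = 394384 + 151612 = 545996$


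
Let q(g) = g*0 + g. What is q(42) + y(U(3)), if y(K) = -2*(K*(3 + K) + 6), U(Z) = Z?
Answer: -6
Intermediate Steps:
y(K) = -12 - 2*K*(3 + K) (y(K) = -2*(6 + K*(3 + K)) = -12 - 2*K*(3 + K))
q(g) = g (q(g) = 0 + g = g)
q(42) + y(U(3)) = 42 + (-12 - 6*3 - 2*3²) = 42 + (-12 - 18 - 2*9) = 42 + (-12 - 18 - 18) = 42 - 48 = -6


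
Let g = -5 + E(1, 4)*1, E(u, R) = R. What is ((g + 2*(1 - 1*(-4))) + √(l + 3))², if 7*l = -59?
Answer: (63 + I*√266)²/49 ≈ 75.571 + 41.939*I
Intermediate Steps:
g = -1 (g = -5 + 4*1 = -5 + 4 = -1)
l = -59/7 (l = (⅐)*(-59) = -59/7 ≈ -8.4286)
((g + 2*(1 - 1*(-4))) + √(l + 3))² = ((-1 + 2*(1 - 1*(-4))) + √(-59/7 + 3))² = ((-1 + 2*(1 + 4)) + √(-38/7))² = ((-1 + 2*5) + I*√266/7)² = ((-1 + 10) + I*√266/7)² = (9 + I*√266/7)²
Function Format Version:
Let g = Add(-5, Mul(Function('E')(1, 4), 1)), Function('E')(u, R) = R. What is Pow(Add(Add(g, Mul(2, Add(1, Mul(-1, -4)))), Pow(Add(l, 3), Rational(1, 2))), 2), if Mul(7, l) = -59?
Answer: Mul(Rational(1, 49), Pow(Add(63, Mul(I, Pow(266, Rational(1, 2)))), 2)) ≈ Add(75.571, Mul(41.939, I))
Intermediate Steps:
g = -1 (g = Add(-5, Mul(4, 1)) = Add(-5, 4) = -1)
l = Rational(-59, 7) (l = Mul(Rational(1, 7), -59) = Rational(-59, 7) ≈ -8.4286)
Pow(Add(Add(g, Mul(2, Add(1, Mul(-1, -4)))), Pow(Add(l, 3), Rational(1, 2))), 2) = Pow(Add(Add(-1, Mul(2, Add(1, Mul(-1, -4)))), Pow(Add(Rational(-59, 7), 3), Rational(1, 2))), 2) = Pow(Add(Add(-1, Mul(2, Add(1, 4))), Pow(Rational(-38, 7), Rational(1, 2))), 2) = Pow(Add(Add(-1, Mul(2, 5)), Mul(Rational(1, 7), I, Pow(266, Rational(1, 2)))), 2) = Pow(Add(Add(-1, 10), Mul(Rational(1, 7), I, Pow(266, Rational(1, 2)))), 2) = Pow(Add(9, Mul(Rational(1, 7), I, Pow(266, Rational(1, 2)))), 2)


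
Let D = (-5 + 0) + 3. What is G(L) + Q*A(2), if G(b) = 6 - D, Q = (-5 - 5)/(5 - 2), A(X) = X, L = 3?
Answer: 4/3 ≈ 1.3333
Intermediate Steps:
Q = -10/3 ≈ -3.3333
D = -2 (D = -5 + 3 = -2)
G(b) = 8 (G(b) = 6 - 1*(-2) = 6 + 2 = 8)
G(L) + Q*A(2) = 8 - 10/3*2 = 8 - 20/3 = 4/3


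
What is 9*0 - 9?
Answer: -9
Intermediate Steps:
9*0 - 9 = 0 - 9 = -9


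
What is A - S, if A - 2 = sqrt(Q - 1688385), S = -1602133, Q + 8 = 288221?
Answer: 1602135 + 2*I*sqrt(350043) ≈ 1.6021e+6 + 1183.3*I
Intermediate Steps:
Q = 288213 (Q = -8 + 288221 = 288213)
A = 2 + 2*I*sqrt(350043) (A = 2 + sqrt(288213 - 1688385) = 2 + sqrt(-1400172) = 2 + 2*I*sqrt(350043) ≈ 2.0 + 1183.3*I)
A - S = (2 + 2*I*sqrt(350043)) - 1*(-1602133) = (2 + 2*I*sqrt(350043)) + 1602133 = 1602135 + 2*I*sqrt(350043)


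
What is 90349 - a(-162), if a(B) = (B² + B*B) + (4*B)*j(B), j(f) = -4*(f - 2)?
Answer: 462949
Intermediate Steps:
j(f) = 8 - 4*f (j(f) = -4*(-2 + f) = 8 - 4*f)
a(B) = 2*B² + 4*B*(8 - 4*B) (a(B) = (B² + B*B) + (4*B)*(8 - 4*B) = (B² + B²) + 4*B*(8 - 4*B) = 2*B² + 4*B*(8 - 4*B))
90349 - a(-162) = 90349 - 2*(-162)*(16 - 7*(-162)) = 90349 - 2*(-162)*(16 + 1134) = 90349 - 2*(-162)*1150 = 90349 - 1*(-372600) = 90349 + 372600 = 462949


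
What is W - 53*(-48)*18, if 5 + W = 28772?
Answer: 74559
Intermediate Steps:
W = 28767 (W = -5 + 28772 = 28767)
W - 53*(-48)*18 = 28767 - 53*(-48)*18 = 28767 - (-2544)*18 = 28767 - 1*(-45792) = 28767 + 45792 = 74559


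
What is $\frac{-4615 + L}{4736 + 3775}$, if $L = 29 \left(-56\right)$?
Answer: $- \frac{6239}{8511} \approx -0.73305$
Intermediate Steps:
$L = -1624$
$\frac{-4615 + L}{4736 + 3775} = \frac{-4615 - 1624}{4736 + 3775} = - \frac{6239}{8511}$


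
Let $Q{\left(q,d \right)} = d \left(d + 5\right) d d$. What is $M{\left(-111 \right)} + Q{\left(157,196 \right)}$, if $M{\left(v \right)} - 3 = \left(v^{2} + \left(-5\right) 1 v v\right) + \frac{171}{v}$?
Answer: $\frac{55995335778}{37} \approx 1.5134 \cdot 10^{9}$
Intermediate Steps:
$M{\left(v \right)} = 3 - 4 v^{2} + \frac{171}{v}$ ($M{\left(v \right)} = 3 + \left(\left(v^{2} + \left(-5\right) 1 v v\right) + \frac{171}{v}\right) = 3 + \left(\left(v^{2} + - 5 v v\right) + \frac{171}{v}\right) = 3 + \left(\left(v^{2} - 5 v^{2}\right) + \frac{171}{v}\right) = 3 - \left(- \frac{171}{v} + 4 v^{2}\right) = 3 - 4 v^{2} + \frac{171}{v}$)
$Q{\left(q,d \right)} = d^{3} \left(5 + d\right)$ ($Q{\left(q,d \right)} = d \left(5 + d\right) d d = d d \left(5 + d\right) d = d^{2} \left(5 + d\right) d = d^{3} \left(5 + d\right)$)
$M{\left(-111 \right)} + Q{\left(157,196 \right)} = \left(3 - 4 \left(-111\right)^{2} + \frac{171}{-111}\right) + 196^{3} \left(5 + 196\right) = \left(3 - 49284 + 171 \left(- \frac{1}{111}\right)\right) + 7529536 \cdot 201 = \left(3 - 49284 - \frac{57}{37}\right) + 1513436736 = - \frac{1823454}{37} + 1513436736 = \frac{55995335778}{37}$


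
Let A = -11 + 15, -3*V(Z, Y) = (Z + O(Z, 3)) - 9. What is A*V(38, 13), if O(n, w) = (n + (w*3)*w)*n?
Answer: -3332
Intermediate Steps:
O(n, w) = n*(n + 3*w²) (O(n, w) = (n + (3*w)*w)*n = (n + 3*w²)*n = n*(n + 3*w²))
V(Z, Y) = 3 - Z/3 - Z*(27 + Z)/3 (V(Z, Y) = -((Z + Z*(Z + 3*3²)) - 9)/3 = -((Z + Z*(Z + 3*9)) - 9)/3 = -((Z + Z*(Z + 27)) - 9)/3 = -((Z + Z*(27 + Z)) - 9)/3 = -(-9 + Z + Z*(27 + Z))/3 = 3 - Z/3 - Z*(27 + Z)/3)
A = 4
A*V(38, 13) = 4*(3 - ⅓*38 - ⅓*38*(27 + 38)) = 4*(3 - 38/3 - ⅓*38*65) = 4*(3 - 38/3 - 2470/3) = 4*(-833) = -3332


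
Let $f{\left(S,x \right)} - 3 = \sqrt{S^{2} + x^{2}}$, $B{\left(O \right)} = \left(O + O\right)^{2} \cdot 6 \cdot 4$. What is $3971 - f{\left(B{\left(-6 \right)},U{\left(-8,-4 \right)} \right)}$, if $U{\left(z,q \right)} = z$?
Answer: $3968 - 40 \sqrt{7465} \approx 511.99$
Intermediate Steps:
$B{\left(O \right)} = 96 O^{2}$ ($B{\left(O \right)} = \left(2 O\right)^{2} \cdot 6 \cdot 4 = 4 O^{2} \cdot 6 \cdot 4 = 24 O^{2} \cdot 4 = 96 O^{2}$)
$f{\left(S,x \right)} = 3 + \sqrt{S^{2} + x^{2}}$
$3971 - f{\left(B{\left(-6 \right)},U{\left(-8,-4 \right)} \right)} = 3971 - \left(3 + \sqrt{\left(96 \left(-6\right)^{2}\right)^{2} + \left(-8\right)^{2}}\right) = 3971 - \left(3 + \sqrt{\left(96 \cdot 36\right)^{2} + 64}\right) = 3971 - \left(3 + \sqrt{3456^{2} + 64}\right) = 3971 - \left(3 + \sqrt{11943936 + 64}\right) = 3971 - \left(3 + \sqrt{11944000}\right) = 3971 - \left(3 + 40 \sqrt{7465}\right) = 3968 - 40 \sqrt{7465}$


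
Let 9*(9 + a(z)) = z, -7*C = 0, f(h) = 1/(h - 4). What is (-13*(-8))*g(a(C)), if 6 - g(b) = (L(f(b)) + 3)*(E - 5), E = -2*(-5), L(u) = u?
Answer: -896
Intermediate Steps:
f(h) = 1/(-4 + h)
C = 0 (C = -1/7*0 = 0)
E = 10
a(z) = -9 + z/9
g(b) = -9 - 5/(-4 + b) (g(b) = 6 - (1/(-4 + b) + 3)*(10 - 5) = 6 - (3 + 1/(-4 + b))*5 = 6 - (15 + 5/(-4 + b)) = 6 + (-15 - 5/(-4 + b)) = -9 - 5/(-4 + b))
(-13*(-8))*g(a(C)) = (-13*(-8))*((31 - 9*(-9 + (1/9)*0))/(-4 + (-9 + (1/9)*0))) = 104*((31 - 9*(-9 + 0))/(-4 + (-9 + 0))) = 104*((31 - 9*(-9))/(-4 - 9)) = 104*((31 + 81)/(-13)) = 104*(-1/13*112) = 104*(-112/13) = -896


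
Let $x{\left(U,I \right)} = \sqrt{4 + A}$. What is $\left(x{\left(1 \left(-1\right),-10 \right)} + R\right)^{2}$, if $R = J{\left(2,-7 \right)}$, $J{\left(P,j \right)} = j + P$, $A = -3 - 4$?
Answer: $\left(-5 + i \sqrt{3}\right)^{2} \approx 22.0 - 17.32 i$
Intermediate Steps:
$A = -7$ ($A = -3 - 4 = -7$)
$J{\left(P,j \right)} = P + j$
$x{\left(U,I \right)} = i \sqrt{3}$ ($x{\left(U,I \right)} = \sqrt{4 - 7} = \sqrt{-3} = i \sqrt{3}$)
$R = -5$ ($R = 2 - 7 = -5$)
$\left(x{\left(1 \left(-1\right),-10 \right)} + R\right)^{2} = \left(i \sqrt{3} - 5\right)^{2} = \left(-5 + i \sqrt{3}\right)^{2}$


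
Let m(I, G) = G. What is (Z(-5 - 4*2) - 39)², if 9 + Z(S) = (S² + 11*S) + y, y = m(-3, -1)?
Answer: 529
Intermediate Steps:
y = -1
Z(S) = -10 + S² + 11*S (Z(S) = -9 + ((S² + 11*S) - 1) = -9 + (-1 + S² + 11*S) = -10 + S² + 11*S)
(Z(-5 - 4*2) - 39)² = ((-10 + (-5 - 4*2)² + 11*(-5 - 4*2)) - 39)² = ((-10 + (-5 - 8)² + 11*(-5 - 8)) - 39)² = ((-10 + (-13)² + 11*(-13)) - 39)² = ((-10 + 169 - 143) - 39)² = (16 - 39)² = (-23)² = 529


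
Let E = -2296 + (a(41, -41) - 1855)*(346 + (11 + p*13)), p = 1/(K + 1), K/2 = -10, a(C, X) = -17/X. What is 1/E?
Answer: -41/27187676 ≈ -1.5080e-6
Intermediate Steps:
K = -20 (K = 2*(-10) = -20)
p = -1/19 (p = 1/(-20 + 1) = 1/(-19) = -1/19 ≈ -0.052632)
E = -27187676/41 (E = -2296 + (-17/(-41) - 1855)*(346 + (11 - 1/19*13)) = -2296 + (-17*(-1/41) - 1855)*(346 + (11 - 13/19)) = -2296 + (17/41 - 1855)*(346 + 196/19) = -2296 - 76038/41*6770/19 = -2296 - 27093540/41 = -27187676/41 ≈ -6.6311e+5)
1/E = 1/(-27187676/41) = -41/27187676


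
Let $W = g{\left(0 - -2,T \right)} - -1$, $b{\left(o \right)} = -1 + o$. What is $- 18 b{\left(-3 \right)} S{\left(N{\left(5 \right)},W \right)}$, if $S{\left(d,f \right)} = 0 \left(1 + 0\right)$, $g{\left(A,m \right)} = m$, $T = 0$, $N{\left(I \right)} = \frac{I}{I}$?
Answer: $0$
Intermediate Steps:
$N{\left(I \right)} = 1$
$W = 1$ ($W = 0 - -1 = 0 + 1 = 1$)
$S{\left(d,f \right)} = 0$ ($S{\left(d,f \right)} = 0 \cdot 1 = 0$)
$- 18 b{\left(-3 \right)} S{\left(N{\left(5 \right)},W \right)} = - 18 \left(-1 - 3\right) 0 = \left(-18\right) \left(-4\right) 0 = 72 \cdot 0 = 0$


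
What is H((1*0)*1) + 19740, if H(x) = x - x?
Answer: 19740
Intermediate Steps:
H(x) = 0
H((1*0)*1) + 19740 = 0 + 19740 = 19740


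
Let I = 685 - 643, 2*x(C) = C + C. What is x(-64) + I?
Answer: -22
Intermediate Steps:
x(C) = C (x(C) = (C + C)/2 = (2*C)/2 = C)
I = 42
x(-64) + I = -64 + 42 = -22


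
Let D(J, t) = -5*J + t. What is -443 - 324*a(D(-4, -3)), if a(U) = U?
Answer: -5951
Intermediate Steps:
D(J, t) = t - 5*J
-443 - 324*a(D(-4, -3)) = -443 - 324*(-3 - 5*(-4)) = -443 - 324*(-3 + 20) = -443 - 324*17 = -443 - 5508 = -5951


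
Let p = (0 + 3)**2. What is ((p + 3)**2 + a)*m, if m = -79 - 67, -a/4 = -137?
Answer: -101032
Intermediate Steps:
a = 548 (a = -4*(-137) = 548)
p = 9 (p = 3**2 = 9)
m = -146
((p + 3)**2 + a)*m = ((9 + 3)**2 + 548)*(-146) = (12**2 + 548)*(-146) = (144 + 548)*(-146) = 692*(-146) = -101032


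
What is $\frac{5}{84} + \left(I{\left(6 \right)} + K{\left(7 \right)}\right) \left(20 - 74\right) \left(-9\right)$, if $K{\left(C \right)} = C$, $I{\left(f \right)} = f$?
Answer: $\frac{530717}{84} \approx 6318.1$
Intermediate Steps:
$\frac{5}{84} + \left(I{\left(6 \right)} + K{\left(7 \right)}\right) \left(20 - 74\right) \left(-9\right) = \frac{5}{84} + \left(6 + 7\right) \left(20 - 74\right) \left(-9\right) = 5 \cdot \frac{1}{84} + 13 \left(-54\right) \left(-9\right) = \frac{5}{84} - -6318 = \frac{5}{84} + 6318 = \frac{530717}{84}$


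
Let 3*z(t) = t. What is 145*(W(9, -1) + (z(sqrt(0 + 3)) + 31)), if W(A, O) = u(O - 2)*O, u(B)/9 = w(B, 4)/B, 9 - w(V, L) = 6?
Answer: 5800 + 145*sqrt(3)/3 ≈ 5883.7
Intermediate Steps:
w(V, L) = 3 (w(V, L) = 9 - 1*6 = 9 - 6 = 3)
u(B) = 27/B (u(B) = 9*(3/B) = 27/B)
z(t) = t/3
W(A, O) = 27*O/(-2 + O) (W(A, O) = (27/(O - 2))*O = (27/(-2 + O))*O = 27*O/(-2 + O))
145*(W(9, -1) + (z(sqrt(0 + 3)) + 31)) = 145*(27*(-1)/(-2 - 1) + (sqrt(0 + 3)/3 + 31)) = 145*(27*(-1)/(-3) + (sqrt(3)/3 + 31)) = 145*(27*(-1)*(-1/3) + (31 + sqrt(3)/3)) = 145*(9 + (31 + sqrt(3)/3)) = 145*(40 + sqrt(3)/3) = 5800 + 145*sqrt(3)/3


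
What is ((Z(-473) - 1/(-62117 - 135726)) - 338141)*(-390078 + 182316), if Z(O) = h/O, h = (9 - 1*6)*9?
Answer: 152889407397327258/2176273 ≈ 7.0253e+10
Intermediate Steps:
h = 27 (h = (9 - 6)*9 = 3*9 = 27)
Z(O) = 27/O
((Z(-473) - 1/(-62117 - 135726)) - 338141)*(-390078 + 182316) = ((27/(-473) - 1/(-62117 - 135726)) - 338141)*(-390078 + 182316) = ((27*(-1/473) - 1/(-197843)) - 338141)*(-207762) = ((-27/473 - 1*(-1/197843)) - 338141)*(-207762) = ((-27/473 + 1/197843) - 338141)*(-207762) = (-124216/2176273 - 338141)*(-207762) = -735887252709/2176273*(-207762) = 152889407397327258/2176273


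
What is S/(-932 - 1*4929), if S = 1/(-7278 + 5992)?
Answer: 1/7537246 ≈ 1.3267e-7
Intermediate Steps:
S = -1/1286 (S = 1/(-1286) = -1/1286 ≈ -0.00077760)
S/(-932 - 1*4929) = -1/(1286*(-932 - 1*4929)) = -1/(1286*(-932 - 4929)) = -1/1286/(-5861) = -1/1286*(-1/5861) = 1/7537246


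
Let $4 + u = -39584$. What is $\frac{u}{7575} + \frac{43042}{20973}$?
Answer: $- \frac{168078658}{52956825} \approx -3.1739$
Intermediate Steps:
$u = -39588$ ($u = -4 - 39584 = -39588$)
$\frac{u}{7575} + \frac{43042}{20973} = - \frac{39588}{7575} + \frac{43042}{20973} = \left(-39588\right) \frac{1}{7575} + 43042 \cdot \frac{1}{20973} = - \frac{13196}{2525} + \frac{43042}{20973} = - \frac{168078658}{52956825}$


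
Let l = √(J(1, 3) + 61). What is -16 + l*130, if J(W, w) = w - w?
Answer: -16 + 130*√61 ≈ 999.33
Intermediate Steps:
J(W, w) = 0
l = √61 (l = √(0 + 61) = √61 ≈ 7.8102)
-16 + l*130 = -16 + √61*130 = -16 + 130*√61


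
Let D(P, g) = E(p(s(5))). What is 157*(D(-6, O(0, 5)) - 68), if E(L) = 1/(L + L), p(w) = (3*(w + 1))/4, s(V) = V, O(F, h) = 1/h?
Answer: -95927/9 ≈ -10659.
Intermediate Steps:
p(w) = 3/4 + 3*w/4 (p(w) = (3*(1 + w))*(1/4) = (3 + 3*w)*(1/4) = 3/4 + 3*w/4)
E(L) = 1/(2*L)
D(P, g) = 1/9 (D(P, g) = 1/(2*(3/4 + (3/4)*5)) = 1/(2*(3/4 + 15/4)) = 1/(2*(9/2)) = (1/2)*(2/9) = 1/9)
157*(D(-6, O(0, 5)) - 68) = 157*(1/9 - 68) = 157*(-611/9) = -95927/9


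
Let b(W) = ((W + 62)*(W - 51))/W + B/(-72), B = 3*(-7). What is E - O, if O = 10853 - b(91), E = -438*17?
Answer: -39817499/2184 ≈ -18231.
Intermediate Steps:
B = -21
E = -7446
b(W) = 7/24 + (-51 + W)*(62 + W)/W (b(W) = ((W + 62)*(W - 51))/W - 21/(-72) = ((62 + W)*(-51 + W))/W - 21*(-1/72) = ((-51 + W)*(62 + W))/W + 7/24 = (-51 + W)*(62 + W)/W + 7/24 = 7/24 + (-51 + W)*(62 + W)/W)
O = 23555435/2184 (O = 10853 - (271/24 + 91 - 3162/91) = 10853 - 1*147517/2184 = 10853 - 147517/2184 = 23555435/2184 ≈ 10785.)
E - O = -7446 - 1*23555435/2184 = -7446 - 23555435/2184 = -39817499/2184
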